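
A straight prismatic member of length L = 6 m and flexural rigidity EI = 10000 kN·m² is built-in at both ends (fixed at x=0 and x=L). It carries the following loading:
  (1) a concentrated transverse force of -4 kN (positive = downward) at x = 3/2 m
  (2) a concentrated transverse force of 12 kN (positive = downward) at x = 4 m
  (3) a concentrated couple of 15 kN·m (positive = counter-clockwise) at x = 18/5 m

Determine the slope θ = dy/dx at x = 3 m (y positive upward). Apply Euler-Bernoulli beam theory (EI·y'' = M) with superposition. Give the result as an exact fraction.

θ(3) = -61/800000 rad

Load 1 — point force P=-4 kN at a=3/2 m (b=L-a=9/2):
  θ_1 = Pa²(L-x)(2bL-(3b+a)(L-x))/(2L³EI)  [x>a] = (-4)·(3/2)²·(6-3)·(2·(9/2)·6-(3·(9/2)+(3/2))·(6-3))/(2·6³·10000) = -9/160000 rad
Load 2 — point force P=12 kN at a=4 m (b=L-a=2):
  θ_2 = -Pb²x(2aL-(3a+b)x)/(2L³EI)  [x≤a] = -12·2²·3·(2·4·6-(3·4+2)·3)/(2·6³·10000) = -1/5000 rad
Load 3 — applied couple M₀=15 kN·m at a=18/5 m (b=L-a=12/5):
  θ_3 = (R_Ax²/2 - M_Ax)/EI  [x≤a] with R_A=18/5, M_A=24/5 = ((18/5)·3²/2 - (24/5)·3)/10000 = 9/50000 rad
Superposition: θ = Σ θ_i = -61/800000 rad ≈ -0.000076 rad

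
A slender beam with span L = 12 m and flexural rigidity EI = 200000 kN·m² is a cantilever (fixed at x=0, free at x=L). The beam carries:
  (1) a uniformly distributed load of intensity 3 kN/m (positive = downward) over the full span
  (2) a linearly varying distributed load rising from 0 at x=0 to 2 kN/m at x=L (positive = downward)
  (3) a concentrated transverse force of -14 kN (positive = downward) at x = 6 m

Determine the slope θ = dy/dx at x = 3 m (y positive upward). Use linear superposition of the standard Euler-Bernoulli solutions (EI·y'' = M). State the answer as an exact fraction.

θ(3) = -8721/3200000 rad

Load 1 — uniform load w=3 kN/m over full span:
  θ_1 = -wx(x²-3Lx+3L²)/(6EI) = -3·3·(3²-3·12·3+3·12²)/(6·200000) = -999/400000 rad
Load 2 — triangular load w₀=2 kN/m (0→w₀ over full span):
  θ_2 = (w₀Lx²/4-w₀L²x/3-w₀x⁴/(24L))/EI = (2·12·3²/4-2·12²·3/3-2·3⁴/(24·12))/200000 = -3753/3200000 rad
Load 3 — point force P=-14 kN at a=6 m (b=L-a=6):
  θ_3 = -Px(2a-x)/(2EI)  [x≤a] = -(-14)·3·(2·6-3)/(2·200000) = 189/200000 rad
Superposition: θ = Σ θ_i = -8721/3200000 rad ≈ -0.002725 rad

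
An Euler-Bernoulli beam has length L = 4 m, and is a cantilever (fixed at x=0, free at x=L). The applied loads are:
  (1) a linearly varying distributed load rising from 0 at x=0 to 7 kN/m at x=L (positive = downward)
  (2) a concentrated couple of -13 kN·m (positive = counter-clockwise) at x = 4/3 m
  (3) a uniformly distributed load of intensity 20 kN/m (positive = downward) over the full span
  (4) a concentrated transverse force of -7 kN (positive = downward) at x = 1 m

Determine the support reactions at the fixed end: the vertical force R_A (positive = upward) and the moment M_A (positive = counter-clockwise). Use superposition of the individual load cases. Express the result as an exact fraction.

Load 1 — triangular load w₀=7 kN/m (0→w₀ over full span):
  R_A = w₀L/2 = 7·4/2 = 14 kN
  M_A = w₀L²/3 = 7·4²/3 = 112/3 kN·m
Load 2 — applied couple M₀=-13 kN·m at a=4/3 m (b=L-a=8/3):
  R_A = 0 kN
  M_A = -M₀ = -(-13) = 13 kN·m
Load 3 — uniform load w=20 kN/m over full span:
  R_A = wL = 20·4 = 80 kN
  M_A = wL²/2 = 20·4²/2 = 160 kN·m
Load 4 — point force P=-7 kN at a=1 m (b=L-a=3):
  R_A = P = (-7) = -7 kN
  M_A = Pa = (-7)·1 = -7 kN·m
Superposition: R_A = 87 kN, M_A = 610/3 kN·m

R_A = 87 kN, M_A = 610/3 kN·m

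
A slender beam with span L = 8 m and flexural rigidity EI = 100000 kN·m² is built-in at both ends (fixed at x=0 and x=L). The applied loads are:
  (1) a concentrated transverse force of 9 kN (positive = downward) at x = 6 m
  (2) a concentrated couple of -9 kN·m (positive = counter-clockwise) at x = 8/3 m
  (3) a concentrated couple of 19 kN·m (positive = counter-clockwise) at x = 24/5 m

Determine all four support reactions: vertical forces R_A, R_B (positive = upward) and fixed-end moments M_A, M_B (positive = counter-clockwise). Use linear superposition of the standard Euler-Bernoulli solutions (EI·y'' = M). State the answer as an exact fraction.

Load 1 — point force P=9 kN at a=6 m (b=L-a=2):
  R_A = Pb²(3a+b)/L³ = 9·2²·(3·6+2)/8³ = 45/32 kN
  M_A = Pab²/L² = 9·6·2²/8² = 27/8 kN·m
  R_B = Pa²(a+3b)/L³ = 9·6²·(6+3·2)/8³ = 243/32 kN
  M_B = -Pa²b/L² = -9·6²·2/8² = -81/8 kN·m
Load 2 — applied couple M₀=-9 kN·m at a=8/3 m (b=L-a=16/3):
  R_A = 6M₀ab/L³ = 6·(-9)·(8/3)·(16/3)/8³ = -3/2 kN
  M_A = M₀b(2a-b)/L² = (-9)·(16/3)·(2·(8/3)-(16/3))/8² = 0 kN·m
  R_B = -6M₀ab/L³ = -6·(-9)·(8/3)·(16/3)/8³ = 3/2 kN
  M_B = M₀a(2b-a)/L² = (-9)·(8/3)·(2·(16/3)-(8/3))/8² = -3 kN·m
Load 3 — applied couple M₀=19 kN·m at a=24/5 m (b=L-a=16/5):
  R_A = 6M₀ab/L³ = 6·19·(24/5)·(16/5)/8³ = 171/50 kN
  M_A = M₀b(2a-b)/L² = 19·(16/5)·(2·(24/5)-(16/5))/8² = 152/25 kN·m
  R_B = -6M₀ab/L³ = -6·19·(24/5)·(16/5)/8³ = -171/50 kN
  M_B = M₀a(2b-a)/L² = 19·(24/5)·(2·(16/5)-(24/5))/8² = 57/25 kN·m
Superposition: R_A = 2661/800 kN, M_A = 1891/200 kN·m, R_B = 4539/800 kN, M_B = -2169/200 kN·m

R_A = 2661/800 kN, M_A = 1891/200 kN·m, R_B = 4539/800 kN, M_B = -2169/200 kN·m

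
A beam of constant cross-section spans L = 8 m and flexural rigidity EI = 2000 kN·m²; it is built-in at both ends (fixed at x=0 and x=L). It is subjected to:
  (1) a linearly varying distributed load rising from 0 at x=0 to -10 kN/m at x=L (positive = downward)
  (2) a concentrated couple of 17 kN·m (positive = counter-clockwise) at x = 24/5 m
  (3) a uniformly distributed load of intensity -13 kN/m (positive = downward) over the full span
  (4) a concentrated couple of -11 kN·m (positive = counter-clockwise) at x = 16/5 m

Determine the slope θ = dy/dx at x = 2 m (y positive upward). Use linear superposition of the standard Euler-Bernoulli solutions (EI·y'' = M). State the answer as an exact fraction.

θ(2) = 3271/100000 rad

Load 1 — triangular load w₀=-10 kN/m (0→w₀ over full span):
  θ_1 = -w₀(2x(L-x)(L-2x)(x+2L)+x²(L-x)²)/(120LEI) = -(-10)·(2·2·(8-2)·(8-2·2)·(2+2·8)+2²·(8-2)²)/(120·8·2000) = 39/4000 rad
Load 2 — applied couple M₀=17 kN·m at a=24/5 m (b=L-a=16/5):
  θ_2 = (R_Ax²/2 - M_Ax)/EI  [x≤a] with R_A=153/50, M_A=136/25 = ((153/50)·2²/2 - (136/25)·2)/2000 = -119/50000 rad
Load 3 — uniform load w=-13 kN/m over full span:
  θ_3 = -wx(L-x)(L-2x)/(12EI) = -(-13)·2·(8-2)·(8-2·2)/(12·2000) = 13/500 rad
Load 4 — applied couple M₀=-11 kN·m at a=16/5 m (b=L-a=24/5):
  θ_4 = (R_Ax²/2 - M_Ax)/EI  [x≤a] with R_A=-99/50, M_A=-33/25 = ((-99/50)·2²/2 - (-33/25)·2)/2000 = -33/50000 rad
Superposition: θ = Σ θ_i = 3271/100000 rad ≈ 0.032710 rad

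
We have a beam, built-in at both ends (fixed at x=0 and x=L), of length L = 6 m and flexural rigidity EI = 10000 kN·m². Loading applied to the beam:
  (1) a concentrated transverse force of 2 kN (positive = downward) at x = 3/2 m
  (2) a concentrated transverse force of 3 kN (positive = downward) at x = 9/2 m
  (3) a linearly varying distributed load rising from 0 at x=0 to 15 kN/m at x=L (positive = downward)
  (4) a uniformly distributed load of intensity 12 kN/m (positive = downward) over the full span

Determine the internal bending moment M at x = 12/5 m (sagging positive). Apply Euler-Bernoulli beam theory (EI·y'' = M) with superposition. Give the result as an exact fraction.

M(12/5) = 20259/800 kN·m

Load 1 — point force P=2 kN at a=3/2 m (b=L-a=9/2):
  M_1 = Pa²(a+3b)(L-x)/L³ - Pa²b/L²  [x>a] = 2·(3/2)²·((3/2)+3·(9/2))·(6-(12/5))/6³ - 2·(3/2)²·(9/2)/6² = 9/16 kN·m
Load 2 — point force P=3 kN at a=9/2 m (b=L-a=3/2):
  M_2 = Pb²(3a+b)x/L³ - Pab²/L²  [x≤a] = 3·(3/2)²·(3·(9/2)+(3/2))·(12/5)/6³ - 3·(9/2)·(3/2)²/6² = 9/32 kN·m
Load 3 — triangular load w₀=15 kN/m (0→w₀ over full span):
  M_3 = 3w₀Lx/20 - w₀L²/30 - w₀x³/(6L) = 3·15·6·(12/5)/20 - 15·6²/30 - 15·(12/5)³/(6·6) = 216/25 kN·m
Load 4 — uniform load w=12 kN/m over full span:
  M_4 = wLx/2 - wL²/12 - wx²/2 = 12·6·(12/5)/2 - 12·6²/12 - 12·(12/5)²/2 = 396/25 kN·m
Superposition: M = Σ M_i = 20259/800 kN·m ≈ 25.323750 kN·m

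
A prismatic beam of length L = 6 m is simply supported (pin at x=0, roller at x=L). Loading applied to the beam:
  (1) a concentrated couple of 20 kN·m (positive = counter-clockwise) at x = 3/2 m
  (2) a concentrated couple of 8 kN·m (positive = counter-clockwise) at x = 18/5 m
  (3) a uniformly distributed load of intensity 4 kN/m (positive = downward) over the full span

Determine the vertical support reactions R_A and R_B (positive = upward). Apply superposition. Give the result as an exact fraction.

R_A = 50/3 kN, R_B = 22/3 kN

Load 1 — applied couple M₀=20 kN·m at a=3/2 m (b=L-a=9/2):
  R_A = M₀/L = 20/6 = 10/3 kN
  R_B = -M₀/L = -20/6 = -10/3 kN
Load 2 — applied couple M₀=8 kN·m at a=18/5 m (b=L-a=12/5):
  R_A = M₀/L = 8/6 = 4/3 kN
  R_B = -M₀/L = -8/6 = -4/3 kN
Load 3 — uniform load w=4 kN/m over full span:
  R_A = wL/2 = 4·6/2 = 12 kN
  R_B = wL/2 = 4·6/2 = 12 kN
Superposition: R_A = 50/3 kN, R_B = 22/3 kN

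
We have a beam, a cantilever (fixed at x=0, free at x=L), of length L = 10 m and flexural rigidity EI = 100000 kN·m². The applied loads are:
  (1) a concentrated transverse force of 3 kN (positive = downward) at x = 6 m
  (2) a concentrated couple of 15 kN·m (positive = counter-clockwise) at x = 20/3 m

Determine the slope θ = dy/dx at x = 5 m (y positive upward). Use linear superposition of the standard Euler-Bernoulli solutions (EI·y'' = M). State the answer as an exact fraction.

θ(5) = 9/40000 rad

Load 1 — point force P=3 kN at a=6 m (b=L-a=4):
  θ_1 = -Px(2a-x)/(2EI)  [x≤a] = -3·5·(2·6-5)/(2·100000) = -21/40000 rad
Load 2 — applied couple M₀=15 kN·m at a=20/3 m (b=L-a=10/3):
  θ_2 = M₀x/EI  [x≤a] = 15·5/100000 = 3/4000 rad
Superposition: θ = Σ θ_i = 9/40000 rad ≈ 0.000225 rad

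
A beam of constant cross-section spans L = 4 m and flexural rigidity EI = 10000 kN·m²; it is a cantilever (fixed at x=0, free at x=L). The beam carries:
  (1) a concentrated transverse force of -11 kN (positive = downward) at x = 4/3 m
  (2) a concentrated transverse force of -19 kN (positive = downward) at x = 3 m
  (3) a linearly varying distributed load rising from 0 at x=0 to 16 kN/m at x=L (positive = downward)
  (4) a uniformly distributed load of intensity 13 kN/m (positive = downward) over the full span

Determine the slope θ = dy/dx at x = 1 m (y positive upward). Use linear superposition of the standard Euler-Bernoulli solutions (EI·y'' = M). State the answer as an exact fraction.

θ(1) = -93/10000 rad

Load 1 — point force P=-11 kN at a=4/3 m (b=L-a=8/3):
  θ_1 = -Px(2a-x)/(2EI)  [x≤a] = -(-11)·1·(2·(4/3)-1)/(2·10000) = 11/12000 rad
Load 2 — point force P=-19 kN at a=3 m (b=L-a=1):
  θ_2 = -Px(2a-x)/(2EI)  [x≤a] = -(-19)·1·(2·3-1)/(2·10000) = 19/4000 rad
Load 3 — triangular load w₀=16 kN/m (0→w₀ over full span):
  θ_3 = (w₀Lx²/4-w₀L²x/3-w₀x⁴/(24L))/EI = (16·4·1²/4-16·4²·1/3-16·1⁴/(24·4))/10000 = -139/20000 rad
Load 4 — uniform load w=13 kN/m over full span:
  θ_4 = -wx(x²-3Lx+3L²)/(6EI) = -13·1·(1²-3·4·1+3·4²)/(6·10000) = -481/60000 rad
Superposition: θ = Σ θ_i = -93/10000 rad ≈ -0.009300 rad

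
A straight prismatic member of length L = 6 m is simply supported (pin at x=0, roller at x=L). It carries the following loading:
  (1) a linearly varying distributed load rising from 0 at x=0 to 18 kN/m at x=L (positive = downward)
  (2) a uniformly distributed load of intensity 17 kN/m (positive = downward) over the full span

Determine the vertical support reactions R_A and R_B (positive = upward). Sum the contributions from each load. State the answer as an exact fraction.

R_A = 69 kN, R_B = 87 kN

Load 1 — triangular load w₀=18 kN/m (0→w₀ over full span):
  R_A = w₀L/6 = 18·6/6 = 18 kN
  R_B = w₀L/3 = 18·6/3 = 36 kN
Load 2 — uniform load w=17 kN/m over full span:
  R_A = wL/2 = 17·6/2 = 51 kN
  R_B = wL/2 = 17·6/2 = 51 kN
Superposition: R_A = 69 kN, R_B = 87 kN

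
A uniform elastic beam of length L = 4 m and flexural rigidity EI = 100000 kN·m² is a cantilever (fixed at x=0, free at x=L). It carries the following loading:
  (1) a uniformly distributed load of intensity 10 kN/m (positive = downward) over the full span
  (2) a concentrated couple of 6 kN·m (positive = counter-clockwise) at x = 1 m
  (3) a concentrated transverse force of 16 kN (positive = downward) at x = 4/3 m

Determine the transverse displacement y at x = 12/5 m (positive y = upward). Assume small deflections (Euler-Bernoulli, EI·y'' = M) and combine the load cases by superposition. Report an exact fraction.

y(12/5) = -1705823/1012500000 m

Load 1 — uniform load w=10 kN/m over full span:
  y_1 = -wx²(x²-4Lx+6L²)/(24EI) = -10·(12/5)²·((12/5)²-4·4·(12/5)+6·4²)/(24·100000) = -594/390625 m
Load 2 — applied couple M₀=6 kN·m at a=1 m (b=L-a=3):
  y_2 = M₀a(2x-a)/(2EI)  [x>a] = 6·1·(2·(12/5)-1)/(2·100000) = 57/500000 m
Load 3 — point force P=16 kN at a=4/3 m (b=L-a=8/3):
  y_3 = -Pa²(3x-a)/(6EI)  [x>a] = -16·(4/3)²·(3·(12/5)-(4/3))/(6·100000) = -352/1265625 m
Superposition: y = Σ y_i = -1705823/1012500000 m ≈ -0.001685 m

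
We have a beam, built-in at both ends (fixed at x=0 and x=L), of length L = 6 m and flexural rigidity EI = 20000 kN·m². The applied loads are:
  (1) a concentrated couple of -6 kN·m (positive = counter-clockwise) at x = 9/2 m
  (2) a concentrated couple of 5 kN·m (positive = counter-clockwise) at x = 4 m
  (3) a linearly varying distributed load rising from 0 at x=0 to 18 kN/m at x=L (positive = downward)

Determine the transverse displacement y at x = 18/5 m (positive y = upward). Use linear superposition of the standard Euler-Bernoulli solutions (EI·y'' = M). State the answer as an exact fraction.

Load 1 — applied couple M₀=-6 kN·m at a=9/2 m (b=L-a=3/2):
  y_1 = (R_Ax³/6 - M_Ax²/2)/EI  [x≤a] with R_A=-9/8, M_A=-15/8 = ((-9/8)·(18/5)³/6 - (-15/8)·(18/5)²/2)/20000 = 1701/10000000 m
Load 2 — applied couple M₀=5 kN·m at a=4 m (b=L-a=2):
  y_2 = (R_Ax³/6 - M_Ax²/2)/EI  [x≤a] with R_A=10/9, M_A=5/3 = ((10/9)·(18/5)³/6 - (5/3)·(18/5)²/2)/20000 = -27/250000 m
Load 3 — triangular load w₀=18 kN/m (0→w₀ over full span):
  y_3 = -w₀x²(L-x)²(x+2L)/(120LEI) = -18·(18/5)²·(6-(18/5))²·((18/5)+2·6)/(120·6·20000) = -28431/19531250 m
Superposition: y = Σ y_i = -1741959/1250000000 m ≈ -0.001394 m

y(18/5) = -1741959/1250000000 m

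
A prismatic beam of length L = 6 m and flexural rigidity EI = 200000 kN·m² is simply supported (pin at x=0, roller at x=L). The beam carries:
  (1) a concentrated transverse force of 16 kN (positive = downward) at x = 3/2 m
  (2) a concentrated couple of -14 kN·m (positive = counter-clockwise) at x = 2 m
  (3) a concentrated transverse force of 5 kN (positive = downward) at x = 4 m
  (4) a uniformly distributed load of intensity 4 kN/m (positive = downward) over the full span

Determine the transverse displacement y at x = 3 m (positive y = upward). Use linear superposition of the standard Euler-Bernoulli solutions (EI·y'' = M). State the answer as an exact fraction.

y(3) = -461/600000 m

Load 1 — point force P=16 kN at a=3/2 m (b=L-a=9/2):
  y_1 = -Pa(L-x)(2Lx-a²-x²)/(6LEI)  [x>a] = -16·(3/2)·(6-3)·(2·6·3-(3/2)²-3²)/(6·6·200000) = -99/400000 m
Load 2 — applied couple M₀=-14 kN·m at a=2 m (b=L-a=4):
  y_2 = (M₀x³/(6L)-M₀(x-a)²/2+C₁x)/EI  [x>a] with C₁=M₀(3b²-L²)/(6L)=-14/3 = ((-14)·3³/(6·6)-(-14)·(3-2)²/2+(-14/3)·3)/200000 = -7/80000 m
Load 3 — point force P=5 kN at a=4 m (b=L-a=2):
  y_3 = -Pbx(L²-b²-x²)/(6LEI)  [x≤a] = -5·2·3·(6²-2²-3²)/(6·6·200000) = -23/240000 m
Load 4 — uniform load w=4 kN/m over full span:
  y_4 = -wx(L³-2Lx²+x³)/(24EI) = -4·3·(6³-2·6·3²+3³)/(24·200000) = -27/80000 m
Superposition: y = Σ y_i = -461/600000 m ≈ -0.000768 m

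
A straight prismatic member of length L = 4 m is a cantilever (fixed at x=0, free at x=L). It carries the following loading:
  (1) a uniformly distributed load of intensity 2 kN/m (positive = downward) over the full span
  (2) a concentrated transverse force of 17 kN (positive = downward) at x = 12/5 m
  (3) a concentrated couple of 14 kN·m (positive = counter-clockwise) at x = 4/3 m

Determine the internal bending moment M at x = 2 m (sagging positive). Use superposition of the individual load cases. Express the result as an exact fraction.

Load 1 — uniform load w=2 kN/m over full span:
  M_1 = -w(L-x)²/2 = -2·(4-2)²/2 = -4 kN·m
Load 2 — point force P=17 kN at a=12/5 m (b=L-a=8/5):
  M_2 = -P(a-x)  [x≤a] = -17·((12/5)-2) = -34/5 kN·m
Load 3 — applied couple M₀=14 kN·m at a=4/3 m (b=L-a=8/3):
  M_3 = 0  [x>a] = 0 kN·m
Superposition: M = Σ M_i = -54/5 kN·m ≈ -10.800000 kN·m

M(2) = -54/5 kN·m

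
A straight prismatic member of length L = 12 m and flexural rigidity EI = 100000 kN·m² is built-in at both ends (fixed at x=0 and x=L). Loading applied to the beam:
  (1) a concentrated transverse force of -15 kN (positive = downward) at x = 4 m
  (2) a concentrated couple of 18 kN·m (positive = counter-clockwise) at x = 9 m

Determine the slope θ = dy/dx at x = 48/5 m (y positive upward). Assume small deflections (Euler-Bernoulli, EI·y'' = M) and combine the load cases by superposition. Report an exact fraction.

θ(48/5) = -49/625000 rad

Load 1 — point force P=-15 kN at a=4 m (b=L-a=8):
  θ_1 = Pa²(L-x)(2bL-(3b+a)(L-x))/(2L³EI)  [x>a] = (-15)·4²·(12-(48/5))·(2·8·12-(3·8+4)·(12-(48/5)))/(2·12³·100000) = -13/62500 rad
Load 2 — applied couple M₀=18 kN·m at a=9 m (b=L-a=3):
  θ_2 = (R_Ax²/2 - M_Ax - M₀(x-a))/EI  [x>a] with R_A=27/16, M_A=45/8 = ((27/16)·(48/5)²/2 - (45/8)·(48/5) - 18·((48/5)-9))/100000 = 81/625000 rad
Superposition: θ = Σ θ_i = -49/625000 rad ≈ -0.000078 rad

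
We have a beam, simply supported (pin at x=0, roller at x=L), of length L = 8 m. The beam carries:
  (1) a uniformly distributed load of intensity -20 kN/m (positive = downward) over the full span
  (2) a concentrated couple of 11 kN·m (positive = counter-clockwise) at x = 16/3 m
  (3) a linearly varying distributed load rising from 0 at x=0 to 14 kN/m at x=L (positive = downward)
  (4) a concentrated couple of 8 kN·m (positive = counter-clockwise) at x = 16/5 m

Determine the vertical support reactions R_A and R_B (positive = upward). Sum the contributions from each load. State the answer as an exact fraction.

Load 1 — uniform load w=-20 kN/m over full span:
  R_A = wL/2 = (-20)·8/2 = -80 kN
  R_B = wL/2 = (-20)·8/2 = -80 kN
Load 2 — applied couple M₀=11 kN·m at a=16/3 m (b=L-a=8/3):
  R_A = M₀/L = 11/8 kN
  R_B = -M₀/L = -11/8 kN
Load 3 — triangular load w₀=14 kN/m (0→w₀ over full span):
  R_A = w₀L/6 = 14·8/6 = 56/3 kN
  R_B = w₀L/3 = 14·8/3 = 112/3 kN
Load 4 — applied couple M₀=8 kN·m at a=16/5 m (b=L-a=24/5):
  R_A = M₀/L = 8/8 = 1 kN
  R_B = -M₀/L = -8/8 = -1 kN
Superposition: R_A = -1415/24 kN, R_B = -1081/24 kN

R_A = -1415/24 kN, R_B = -1081/24 kN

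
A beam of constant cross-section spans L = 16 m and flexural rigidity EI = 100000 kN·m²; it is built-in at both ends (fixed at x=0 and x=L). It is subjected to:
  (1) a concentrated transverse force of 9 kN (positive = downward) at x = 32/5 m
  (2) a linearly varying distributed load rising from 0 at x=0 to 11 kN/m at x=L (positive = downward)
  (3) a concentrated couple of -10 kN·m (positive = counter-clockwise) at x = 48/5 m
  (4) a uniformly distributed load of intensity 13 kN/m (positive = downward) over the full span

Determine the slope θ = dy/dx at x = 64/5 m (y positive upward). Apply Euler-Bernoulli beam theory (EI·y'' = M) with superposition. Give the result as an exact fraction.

θ(64/5) = 189103/29296875 rad

Load 1 — point force P=9 kN at a=32/5 m (b=L-a=48/5):
  θ_1 = Pa²(L-x)(2bL-(3b+a)(L-x))/(2L³EI)  [x>a] = 9·(32/5)²·(16-(64/5))·(2·(48/5)·16-(3·(48/5)+(32/5))·(16-(64/5)))/(2·16³·100000) = 2736/9765625 rad
Load 2 — triangular load w₀=11 kN/m (0→w₀ over full span):
  θ_2 = -w₀(2x(L-x)(L-2x)(x+2L)+x²(L-x)²)/(120LEI) = -11·(2·(64/5)·(16-(64/5))·(16-2·(64/5))·((64/5)+2·16)+(64/5)²·(16-(64/5))²)/(120·16·100000) = 11264/5859375 rad
Load 3 — applied couple M₀=-10 kN·m at a=48/5 m (b=L-a=32/5):
  θ_3 = (R_Ax²/2 - M_Ax - M₀(x-a))/EI  [x>a] with R_A=-9/10, M_A=-16/5 = ((-9/10)·(64/5)²/2 - (-16/5)·(64/5) - (-10)·((64/5)-(48/5)))/100000 = -3/390625 rad
Load 4 — uniform load w=13 kN/m over full span:
  θ_4 = -wx(L-x)(L-2x)/(12EI) = -13·(64/5)·(16-(64/5))·(16-2·(64/5))/(12·100000) = 1664/390625 rad
Superposition: θ = Σ θ_i = 189103/29296875 rad ≈ 0.006455 rad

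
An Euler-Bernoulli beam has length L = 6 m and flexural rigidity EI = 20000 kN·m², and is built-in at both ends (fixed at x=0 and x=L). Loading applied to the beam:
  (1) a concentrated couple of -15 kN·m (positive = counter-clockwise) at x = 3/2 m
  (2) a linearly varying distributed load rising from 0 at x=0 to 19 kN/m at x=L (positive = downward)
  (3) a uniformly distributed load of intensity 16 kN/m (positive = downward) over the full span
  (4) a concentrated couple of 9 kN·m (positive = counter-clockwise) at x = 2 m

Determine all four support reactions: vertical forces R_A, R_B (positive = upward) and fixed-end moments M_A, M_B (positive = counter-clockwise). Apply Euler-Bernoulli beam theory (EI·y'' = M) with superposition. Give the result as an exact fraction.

R_A = 5143/80 kN, M_A = 5889/80 kN·m, R_B = 7097/80 kN, M_B = -6711/80 kN·m

Load 1 — applied couple M₀=-15 kN·m at a=3/2 m (b=L-a=9/2):
  R_A = 6M₀ab/L³ = 6·(-15)·(3/2)·(9/2)/6³ = -45/16 kN
  M_A = M₀b(2a-b)/L² = (-15)·(9/2)·(2·(3/2)-(9/2))/6² = 45/16 kN·m
  R_B = -6M₀ab/L³ = -6·(-15)·(3/2)·(9/2)/6³ = 45/16 kN
  M_B = M₀a(2b-a)/L² = (-15)·(3/2)·(2·(9/2)-(3/2))/6² = -75/16 kN·m
Load 2 — triangular load w₀=19 kN/m (0→w₀ over full span):
  R_A = 3w₀L/20 = 3·19·6/20 = 171/10 kN
  M_A = w₀L²/30 = 19·6²/30 = 114/5 kN·m
  R_B = 7w₀L/20 = 7·19·6/20 = 399/10 kN
  M_B = -w₀L²/20 = -19·6²/20 = -171/5 kN·m
Load 3 — uniform load w=16 kN/m over full span:
  R_A = wL/2 = 16·6/2 = 48 kN
  M_A = wL²/12 = 16·6²/12 = 48 kN·m
  R_B = wL/2 = 16·6/2 = 48 kN
  M_B = -wL²/12 = -16·6²/12 = -48 kN·m
Load 4 — applied couple M₀=9 kN·m at a=2 m (b=L-a=4):
  R_A = 6M₀ab/L³ = 6·9·2·4/6³ = 2 kN
  M_A = M₀b(2a-b)/L² = 9·4·(2·2-4)/6² = 0 kN·m
  R_B = -6M₀ab/L³ = -6·9·2·4/6³ = -2 kN
  M_B = M₀a(2b-a)/L² = 9·2·(2·4-2)/6² = 3 kN·m
Superposition: R_A = 5143/80 kN, M_A = 5889/80 kN·m, R_B = 7097/80 kN, M_B = -6711/80 kN·m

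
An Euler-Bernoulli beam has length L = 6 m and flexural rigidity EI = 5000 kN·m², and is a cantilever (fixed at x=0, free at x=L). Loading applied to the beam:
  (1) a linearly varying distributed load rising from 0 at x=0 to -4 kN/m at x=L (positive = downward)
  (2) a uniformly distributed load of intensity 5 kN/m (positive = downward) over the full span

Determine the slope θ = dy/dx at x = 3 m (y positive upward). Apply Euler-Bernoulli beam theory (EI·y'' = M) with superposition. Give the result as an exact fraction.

θ(3) = -261/20000 rad

Load 1 — triangular load w₀=-4 kN/m (0→w₀ over full span):
  θ_1 = (w₀Lx²/4-w₀L²x/3-w₀x⁴/(24L))/EI = ((-4)·6·3²/4-(-4)·6²·3/3-(-4)·3⁴/(24·6))/5000 = 369/20000 rad
Load 2 — uniform load w=5 kN/m over full span:
  θ_2 = -wx(x²-3Lx+3L²)/(6EI) = -5·3·(3²-3·6·3+3·6²)/(6·5000) = -63/2000 rad
Superposition: θ = Σ θ_i = -261/20000 rad ≈ -0.013050 rad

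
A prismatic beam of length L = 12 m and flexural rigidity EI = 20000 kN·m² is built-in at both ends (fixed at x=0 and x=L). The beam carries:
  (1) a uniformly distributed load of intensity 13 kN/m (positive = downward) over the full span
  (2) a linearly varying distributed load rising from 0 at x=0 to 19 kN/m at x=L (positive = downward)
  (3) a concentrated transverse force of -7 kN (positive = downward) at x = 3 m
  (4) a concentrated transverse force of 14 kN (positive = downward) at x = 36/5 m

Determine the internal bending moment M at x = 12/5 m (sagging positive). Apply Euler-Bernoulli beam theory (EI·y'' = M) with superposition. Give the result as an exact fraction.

Load 1 — uniform load w=13 kN/m over full span:
  M_1 = wLx/2 - wL²/12 - wx²/2 = 13·12·(12/5)/2 - 13·12²/12 - 13·(12/5)²/2 = -156/25 kN·m
Load 2 — triangular load w₀=19 kN/m (0→w₀ over full span):
  M_2 = 3w₀Lx/20 - w₀L²/30 - w₀x³/(6L) = 3·19·12·(12/5)/20 - 19·12²/30 - 19·(12/5)³/(6·12) = -1596/125 kN·m
Load 3 — point force P=-7 kN at a=3 m (b=L-a=9):
  M_3 = Pb²(3a+b)x/L³ - Pab²/L²  [x≤a] = (-7)·9²·(3·3+9)·(12/5)/12³ - (-7)·3·9²/12² = -189/80 kN·m
Load 4 — point force P=14 kN at a=36/5 m (b=L-a=24/5):
  M_4 = Pb²(3a+b)x/L³ - Pab²/L²  [x≤a] = 14·(24/5)²·(3·(36/5)+(24/5))·(12/5)/12³ - 14·(36/5)·(24/5)²/12² = -2688/625 kN·m
Superposition: M = Σ M_i = -256713/10000 kN·m ≈ -25.671300 kN·m

M(12/5) = -256713/10000 kN·m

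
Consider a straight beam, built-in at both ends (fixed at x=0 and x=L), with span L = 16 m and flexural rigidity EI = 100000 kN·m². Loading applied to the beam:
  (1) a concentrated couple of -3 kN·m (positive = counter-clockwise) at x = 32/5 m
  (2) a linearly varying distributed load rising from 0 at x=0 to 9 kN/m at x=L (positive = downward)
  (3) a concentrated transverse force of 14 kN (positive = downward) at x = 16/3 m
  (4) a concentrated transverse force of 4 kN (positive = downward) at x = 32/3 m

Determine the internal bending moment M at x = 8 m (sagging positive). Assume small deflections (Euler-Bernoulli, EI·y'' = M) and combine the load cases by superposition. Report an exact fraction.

Load 1 — applied couple M₀=-3 kN·m at a=32/5 m (b=L-a=48/5):
  M_1 = R_Ax - M_A - M₀  [x>a] with R_A=-27/100, M_A=-9/25 = (-27/100)·8 - (-9/25) - (-3) = 6/5 kN·m
Load 2 — triangular load w₀=9 kN/m (0→w₀ over full span):
  M_2 = 3w₀Lx/20 - w₀L²/30 - w₀x³/(6L) = 3·9·16·8/20 - 9·16²/30 - 9·8³/(6·16) = 48 kN·m
Load 3 — point force P=14 kN at a=16/3 m (b=L-a=32/3):
  M_3 = Pa²(a+3b)(L-x)/L³ - Pa²b/L²  [x>a] = 14·(16/3)²·((16/3)+3·(32/3))·(16-8)/16³ - 14·(16/3)²·(32/3)/16² = 112/9 kN·m
Load 4 — point force P=4 kN at a=32/3 m (b=L-a=16/3):
  M_4 = Pb²(3a+b)x/L³ - Pab²/L²  [x≤a] = 4·(16/3)²·(3·(32/3)+(16/3))·8/16³ - 4·(32/3)·(16/3)²/16² = 32/9 kN·m
Superposition: M = Σ M_i = 326/5 kN·m ≈ 65.200000 kN·m

M(8) = 326/5 kN·m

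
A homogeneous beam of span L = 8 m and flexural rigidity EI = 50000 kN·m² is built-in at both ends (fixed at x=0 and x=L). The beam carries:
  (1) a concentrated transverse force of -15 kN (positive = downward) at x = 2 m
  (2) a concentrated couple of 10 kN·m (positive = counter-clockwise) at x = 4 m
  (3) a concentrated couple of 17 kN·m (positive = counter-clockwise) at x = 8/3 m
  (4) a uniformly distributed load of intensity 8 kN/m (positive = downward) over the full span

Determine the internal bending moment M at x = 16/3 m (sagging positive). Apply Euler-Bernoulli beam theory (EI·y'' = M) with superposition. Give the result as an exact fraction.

M(16/3) = 221/24 kN·m

Load 1 — point force P=-15 kN at a=2 m (b=L-a=6):
  M_1 = Pa²(a+3b)(L-x)/L³ - Pa²b/L²  [x>a] = (-15)·2²·(2+3·6)·(8-(16/3))/8³ - (-15)·2²·6/8² = -5/8 kN·m
Load 2 — applied couple M₀=10 kN·m at a=4 m (b=L-a=4):
  M_2 = R_Ax - M_A - M₀  [x>a] with R_A=15/8, M_A=5/2 = (15/8)·(16/3) - (5/2) - 10 = -5/2 kN·m
Load 3 — applied couple M₀=17 kN·m at a=8/3 m (b=L-a=16/3):
  M_3 = R_Ax - M_A - M₀  [x>a] with R_A=17/6, M_A=0 = (17/6)·(16/3) - 0 - 17 = -17/9 kN·m
Load 4 — uniform load w=8 kN/m over full span:
  M_4 = wLx/2 - wL²/12 - wx²/2 = 8·8·(16/3)/2 - 8·8²/12 - 8·(16/3)²/2 = 128/9 kN·m
Superposition: M = Σ M_i = 221/24 kN·m ≈ 9.208333 kN·m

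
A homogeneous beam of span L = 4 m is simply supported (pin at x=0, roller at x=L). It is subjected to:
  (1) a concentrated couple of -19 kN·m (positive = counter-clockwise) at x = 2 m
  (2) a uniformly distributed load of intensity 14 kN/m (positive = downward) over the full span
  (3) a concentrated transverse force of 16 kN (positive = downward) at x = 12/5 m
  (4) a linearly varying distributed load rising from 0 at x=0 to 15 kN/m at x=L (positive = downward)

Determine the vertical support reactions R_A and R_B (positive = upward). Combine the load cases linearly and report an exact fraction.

R_A = 793/20 kN, R_B = 1247/20 kN

Load 1 — applied couple M₀=-19 kN·m at a=2 m (b=L-a=2):
  R_A = M₀/L = (-19)/4 = -19/4 kN
  R_B = -M₀/L = -(-19)/4 = 19/4 kN
Load 2 — uniform load w=14 kN/m over full span:
  R_A = wL/2 = 14·4/2 = 28 kN
  R_B = wL/2 = 14·4/2 = 28 kN
Load 3 — point force P=16 kN at a=12/5 m (b=L-a=8/5):
  R_A = Pb/L = 16·(8/5)/4 = 32/5 kN
  R_B = Pa/L = 16·(12/5)/4 = 48/5 kN
Load 4 — triangular load w₀=15 kN/m (0→w₀ over full span):
  R_A = w₀L/6 = 15·4/6 = 10 kN
  R_B = w₀L/3 = 15·4/3 = 20 kN
Superposition: R_A = 793/20 kN, R_B = 1247/20 kN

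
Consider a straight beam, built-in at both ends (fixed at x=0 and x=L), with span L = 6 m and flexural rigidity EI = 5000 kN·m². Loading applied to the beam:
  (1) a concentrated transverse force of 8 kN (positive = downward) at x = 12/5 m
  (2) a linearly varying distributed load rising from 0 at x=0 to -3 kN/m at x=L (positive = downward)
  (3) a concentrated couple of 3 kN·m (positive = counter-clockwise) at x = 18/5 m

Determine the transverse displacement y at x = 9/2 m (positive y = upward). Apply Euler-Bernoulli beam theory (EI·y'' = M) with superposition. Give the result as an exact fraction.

y(9/2) = -1197/12800000 m

Load 1 — point force P=8 kN at a=12/5 m (b=L-a=18/5):
  y_1 = -Pa²(L-x)²(3bL-(3b+a)(L-x))/(6L³EI)  [x>a] = -8·(12/5)²·(6-(9/2))²·(3·(18/5)·6-(3·(18/5)+(12/5))·(6-(9/2)))/(6·6³·5000) = -9/12500 m
Load 2 — triangular load w₀=-3 kN/m (0→w₀ over full span):
  y_2 = -w₀x²(L-x)²(x+2L)/(120LEI) = -(-3)·(9/2)²·(6-(9/2))²·((9/2)+2·6)/(120·6·5000) = 8019/12800000 m
Load 3 — applied couple M₀=3 kN·m at a=18/5 m (b=L-a=12/5):
  y_3 = (R_Ax³/6 - M_Ax²/2 - M₀(x-a)²/2)/EI  [x>a] with R_A=18/25, M_A=24/25 = ((18/25)·(9/2)³/6 - (24/25)·(9/2)²/2 - 3·((9/2)-(18/5))²/2)/5000 = 0 m
Superposition: y = Σ y_i = -1197/12800000 m ≈ -0.000094 m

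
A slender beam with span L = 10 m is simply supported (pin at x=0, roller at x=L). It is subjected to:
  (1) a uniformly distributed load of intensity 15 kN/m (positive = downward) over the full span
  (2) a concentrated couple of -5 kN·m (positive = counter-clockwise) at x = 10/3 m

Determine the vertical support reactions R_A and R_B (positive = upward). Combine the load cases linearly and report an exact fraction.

R_A = 149/2 kN, R_B = 151/2 kN

Load 1 — uniform load w=15 kN/m over full span:
  R_A = wL/2 = 15·10/2 = 75 kN
  R_B = wL/2 = 15·10/2 = 75 kN
Load 2 — applied couple M₀=-5 kN·m at a=10/3 m (b=L-a=20/3):
  R_A = M₀/L = (-5)/10 = -1/2 kN
  R_B = -M₀/L = -(-5)/10 = 1/2 kN
Superposition: R_A = 149/2 kN, R_B = 151/2 kN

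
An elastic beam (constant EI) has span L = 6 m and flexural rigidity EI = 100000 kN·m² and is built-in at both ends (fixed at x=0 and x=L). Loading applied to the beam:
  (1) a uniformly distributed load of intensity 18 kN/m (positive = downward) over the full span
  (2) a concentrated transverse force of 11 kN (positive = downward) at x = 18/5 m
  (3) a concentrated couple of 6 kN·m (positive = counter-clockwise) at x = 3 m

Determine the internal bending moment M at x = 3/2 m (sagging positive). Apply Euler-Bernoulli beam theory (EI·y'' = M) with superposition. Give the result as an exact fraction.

Load 1 — uniform load w=18 kN/m over full span:
  M_1 = wLx/2 - wL²/12 - wx²/2 = 18·6·(3/2)/2 - 18·6²/12 - 18·(3/2)²/2 = 27/4 kN·m
Load 2 — point force P=11 kN at a=18/5 m (b=L-a=12/5):
  M_2 = Pb²(3a+b)x/L³ - Pab²/L²  [x≤a] = 11·(12/5)²·(3·(18/5)+(12/5))·(3/2)/6³ - 11·(18/5)·(12/5)²/6² = -66/125 kN·m
Load 3 — applied couple M₀=6 kN·m at a=3 m (b=L-a=3):
  M_3 = R_Ax - M_A  [x≤a] with R_A=3/2, M_A=3/2 = (3/2)·(3/2) - (3/2) = 3/4 kN·m
Superposition: M = Σ M_i = 1743/250 kN·m ≈ 6.972000 kN·m

M(3/2) = 1743/250 kN·m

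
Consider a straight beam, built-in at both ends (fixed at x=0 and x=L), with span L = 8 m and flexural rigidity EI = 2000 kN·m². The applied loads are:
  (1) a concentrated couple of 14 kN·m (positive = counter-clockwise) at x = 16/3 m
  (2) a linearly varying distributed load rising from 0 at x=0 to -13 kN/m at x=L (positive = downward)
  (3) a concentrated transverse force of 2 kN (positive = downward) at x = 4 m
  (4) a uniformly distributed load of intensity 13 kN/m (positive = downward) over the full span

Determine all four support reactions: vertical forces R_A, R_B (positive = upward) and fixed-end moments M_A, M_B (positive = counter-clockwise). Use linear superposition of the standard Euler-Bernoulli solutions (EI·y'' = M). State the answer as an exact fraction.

Load 1 — applied couple M₀=14 kN·m at a=16/3 m (b=L-a=8/3):
  R_A = 6M₀ab/L³ = 6·14·(16/3)·(8/3)/8³ = 7/3 kN
  M_A = M₀b(2a-b)/L² = 14·(8/3)·(2·(16/3)-(8/3))/8² = 14/3 kN·m
  R_B = -6M₀ab/L³ = -6·14·(16/3)·(8/3)/8³ = -7/3 kN
  M_B = M₀a(2b-a)/L² = 14·(16/3)·(2·(8/3)-(16/3))/8² = 0 kN·m
Load 2 — triangular load w₀=-13 kN/m (0→w₀ over full span):
  R_A = 3w₀L/20 = 3·(-13)·8/20 = -78/5 kN
  M_A = w₀L²/30 = (-13)·8²/30 = -416/15 kN·m
  R_B = 7w₀L/20 = 7·(-13)·8/20 = -182/5 kN
  M_B = -w₀L²/20 = -(-13)·8²/20 = 208/5 kN·m
Load 3 — point force P=2 kN at a=4 m (b=L-a=4):
  R_A = Pb²(3a+b)/L³ = 2·4²·(3·4+4)/8³ = 1 kN
  M_A = Pab²/L² = 2·4·4²/8² = 2 kN·m
  R_B = Pa²(a+3b)/L³ = 2·4²·(4+3·4)/8³ = 1 kN
  M_B = -Pa²b/L² = -2·4²·4/8² = -2 kN·m
Load 4 — uniform load w=13 kN/m over full span:
  R_A = wL/2 = 13·8/2 = 52 kN
  M_A = wL²/12 = 13·8²/12 = 208/3 kN·m
  R_B = wL/2 = 13·8/2 = 52 kN
  M_B = -wL²/12 = -13·8²/12 = -208/3 kN·m
Superposition: R_A = 596/15 kN, M_A = 724/15 kN·m, R_B = 214/15 kN, M_B = -446/15 kN·m

R_A = 596/15 kN, M_A = 724/15 kN·m, R_B = 214/15 kN, M_B = -446/15 kN·m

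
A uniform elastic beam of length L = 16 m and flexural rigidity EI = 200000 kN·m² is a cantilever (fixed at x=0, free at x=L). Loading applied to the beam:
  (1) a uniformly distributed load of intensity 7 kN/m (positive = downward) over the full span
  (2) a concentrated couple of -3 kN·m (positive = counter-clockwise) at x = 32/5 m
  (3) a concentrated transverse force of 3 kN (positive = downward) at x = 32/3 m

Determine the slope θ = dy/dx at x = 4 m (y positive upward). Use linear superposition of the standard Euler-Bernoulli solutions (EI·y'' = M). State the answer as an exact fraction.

Load 1 — uniform load w=7 kN/m over full span:
  θ_1 = -wx(x²-3Lx+3L²)/(6EI) = -7·4·(4²-3·16·4+3·16²)/(6·200000) = -259/18750 rad
Load 2 — applied couple M₀=-3 kN·m at a=32/5 m (b=L-a=48/5):
  θ_2 = M₀x/EI  [x≤a] = (-3)·4/200000 = -3/50000 rad
Load 3 — point force P=3 kN at a=32/3 m (b=L-a=16/3):
  θ_3 = -Px(2a-x)/(2EI)  [x≤a] = -3·4·(2·(32/3)-4)/(2·200000) = -13/25000 rad
Superposition: θ = Σ θ_i = -2159/150000 rad ≈ -0.014393 rad

θ(4) = -2159/150000 rad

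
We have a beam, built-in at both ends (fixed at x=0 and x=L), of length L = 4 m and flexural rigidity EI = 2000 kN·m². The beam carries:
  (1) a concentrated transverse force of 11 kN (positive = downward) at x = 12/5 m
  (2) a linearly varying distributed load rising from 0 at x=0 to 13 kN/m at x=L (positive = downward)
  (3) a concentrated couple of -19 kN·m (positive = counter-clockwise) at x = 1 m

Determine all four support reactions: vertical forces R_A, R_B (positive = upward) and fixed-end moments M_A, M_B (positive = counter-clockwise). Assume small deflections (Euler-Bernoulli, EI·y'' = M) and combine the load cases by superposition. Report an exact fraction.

Load 1 — point force P=11 kN at a=12/5 m (b=L-a=8/5):
  R_A = Pb²(3a+b)/L³ = 11·(8/5)²·(3·(12/5)+(8/5))/4³ = 484/125 kN
  M_A = Pab²/L² = 11·(12/5)·(8/5)²/4² = 528/125 kN·m
  R_B = Pa²(a+3b)/L³ = 11·(12/5)²·((12/5)+3·(8/5))/4³ = 891/125 kN
  M_B = -Pa²b/L² = -11·(12/5)²·(8/5)/4² = -792/125 kN·m
Load 2 — triangular load w₀=13 kN/m (0→w₀ over full span):
  R_A = 3w₀L/20 = 3·13·4/20 = 39/5 kN
  M_A = w₀L²/30 = 13·4²/30 = 104/15 kN·m
  R_B = 7w₀L/20 = 7·13·4/20 = 91/5 kN
  M_B = -w₀L²/20 = -13·4²/20 = -52/5 kN·m
Load 3 — applied couple M₀=-19 kN·m at a=1 m (b=L-a=3):
  R_A = 6M₀ab/L³ = 6·(-19)·1·3/4³ = -171/32 kN
  M_A = M₀b(2a-b)/L² = (-19)·3·(2·1-3)/4² = 57/16 kN·m
  R_B = -6M₀ab/L³ = -6·(-19)·1·3/4³ = 171/32 kN
  M_B = M₀a(2b-a)/L² = (-19)·1·(2·3-1)/4² = -95/16 kN·m
Superposition: R_A = 25313/4000 kN, M_A = 88319/6000 kN·m, R_B = 122687/4000 kN, M_B = -45347/2000 kN·m

R_A = 25313/4000 kN, M_A = 88319/6000 kN·m, R_B = 122687/4000 kN, M_B = -45347/2000 kN·m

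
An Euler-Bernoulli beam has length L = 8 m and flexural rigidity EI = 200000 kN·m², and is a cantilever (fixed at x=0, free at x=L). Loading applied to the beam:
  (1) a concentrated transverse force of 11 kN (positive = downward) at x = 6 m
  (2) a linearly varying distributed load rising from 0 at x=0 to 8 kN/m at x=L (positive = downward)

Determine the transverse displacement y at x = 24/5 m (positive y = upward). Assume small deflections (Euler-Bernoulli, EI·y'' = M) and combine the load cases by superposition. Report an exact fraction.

Load 1 — point force P=11 kN at a=6 m (b=L-a=2):
  y_1 = -Px²(3a-x)/(6EI)  [x≤a] = -11·(24/5)²·(3·6-(24/5))/(6·200000) = -1089/390625 m
Load 2 — triangular load w₀=8 kN/m (0→w₀ over full span):
  y_2 = (w₀Lx³/12-w₀L²x²/6-w₀x⁵/(120L))/EI = (8·8·(24/5)³/12-8·8²·(24/5)²/6-8·(24/5)⁵/(120·8))/200000 = -341184/48828125 m
Superposition: y = Σ y_i = -477309/48828125 m ≈ -0.009775 m

y(24/5) = -477309/48828125 m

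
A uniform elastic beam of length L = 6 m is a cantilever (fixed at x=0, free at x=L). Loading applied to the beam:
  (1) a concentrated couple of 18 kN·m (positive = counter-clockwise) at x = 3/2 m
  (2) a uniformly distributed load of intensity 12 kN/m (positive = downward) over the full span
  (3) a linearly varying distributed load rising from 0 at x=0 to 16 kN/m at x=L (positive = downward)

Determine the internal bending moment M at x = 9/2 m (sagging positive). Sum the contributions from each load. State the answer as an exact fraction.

M(9/2) = -30 kN·m

Load 1 — applied couple M₀=18 kN·m at a=3/2 m (b=L-a=9/2):
  M_1 = 0  [x>a] = 0 kN·m
Load 2 — uniform load w=12 kN/m over full span:
  M_2 = -w(L-x)²/2 = -12·(6-(9/2))²/2 = -27/2 kN·m
Load 3 — triangular load w₀=16 kN/m (0→w₀ over full span):
  M_3 = w₀Lx/2 - w₀L²/3 - w₀x³/(6L) = 16·6·(9/2)/2 - 16·6²/3 - 16·(9/2)³/(6·6) = -33/2 kN·m
Superposition: M = Σ M_i = -30 kN·m ≈ -30.000000 kN·m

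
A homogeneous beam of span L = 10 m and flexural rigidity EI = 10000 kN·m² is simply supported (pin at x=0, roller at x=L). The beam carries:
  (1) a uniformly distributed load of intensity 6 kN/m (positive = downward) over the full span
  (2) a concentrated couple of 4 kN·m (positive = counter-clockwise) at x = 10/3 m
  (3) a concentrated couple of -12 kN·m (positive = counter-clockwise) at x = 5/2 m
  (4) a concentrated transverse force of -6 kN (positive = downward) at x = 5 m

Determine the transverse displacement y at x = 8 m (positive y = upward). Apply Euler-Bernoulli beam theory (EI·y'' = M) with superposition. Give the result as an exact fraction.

Load 1 — uniform load w=6 kN/m over full span:
  y_1 = -wx(L³-2Lx²+x³)/(24EI) = -6·8·(10³-2·10·8²+8³)/(24·10000) = -29/625 m
Load 2 — applied couple M₀=4 kN·m at a=10/3 m (b=L-a=20/3):
  y_2 = (M₀x³/(6L)-M₀(x-a)²/2+C₁x)/EI  [x>a] with C₁=M₀(3b²-L²)/(6L)=20/9 = (4·8³/(6·10)-4·(8-(10/3))²/2+(20/9)·8)/10000 = 47/56250 m
Load 3 — applied couple M₀=-12 kN·m at a=5/2 m (b=L-a=15/2):
  y_3 = (M₀x³/(6L)-M₀(x-a)²/2+C₁x)/EI  [x>a] with C₁=M₀(3b²-L²)/(6L)=-55/4 = ((-12)·8³/(6·10)-(-12)·(8-(5/2))²/2+(-55/4)·8)/10000 = -309/100000 m
Load 4 — point force P=-6 kN at a=5 m (b=L-a=5):
  y_4 = -Pa(L-x)(2Lx-a²-x²)/(6LEI)  [x>a] = -(-6)·5·(10-8)·(2·10·8-5²-8²)/(6·10·10000) = 71/10000 m
Superposition: y = Σ y_i = -37399/900000 m ≈ -0.041554 m

y(8) = -37399/900000 m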